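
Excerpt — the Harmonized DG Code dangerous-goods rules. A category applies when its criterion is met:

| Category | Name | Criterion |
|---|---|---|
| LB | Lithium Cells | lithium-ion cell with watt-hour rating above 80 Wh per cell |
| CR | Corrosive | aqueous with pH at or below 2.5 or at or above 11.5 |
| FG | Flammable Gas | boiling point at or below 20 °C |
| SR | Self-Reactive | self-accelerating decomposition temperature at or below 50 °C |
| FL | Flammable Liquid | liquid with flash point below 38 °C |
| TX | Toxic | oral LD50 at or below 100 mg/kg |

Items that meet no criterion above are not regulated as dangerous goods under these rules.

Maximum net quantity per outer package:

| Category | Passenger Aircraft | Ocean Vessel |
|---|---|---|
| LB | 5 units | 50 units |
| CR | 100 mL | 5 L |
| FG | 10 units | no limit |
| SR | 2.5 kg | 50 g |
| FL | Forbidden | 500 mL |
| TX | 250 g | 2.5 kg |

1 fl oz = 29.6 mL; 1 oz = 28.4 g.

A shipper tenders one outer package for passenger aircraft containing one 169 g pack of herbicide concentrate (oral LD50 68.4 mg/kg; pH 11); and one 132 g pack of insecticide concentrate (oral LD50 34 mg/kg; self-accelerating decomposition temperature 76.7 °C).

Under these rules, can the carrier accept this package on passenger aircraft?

With oral LD50 68.4 mg/kg (≤ 100 mg/kg), the herbicide concentrate falls in Category TX.
The insecticide concentrate has oral LD50 34 mg/kg, which is ≤ 100 mg/kg, so it is Category TX (Toxic).
Total Category TX: 169 g + 132 g = 301 g.
301 g > 250 g (passenger aircraft limit, Category TX) — over the limit.

No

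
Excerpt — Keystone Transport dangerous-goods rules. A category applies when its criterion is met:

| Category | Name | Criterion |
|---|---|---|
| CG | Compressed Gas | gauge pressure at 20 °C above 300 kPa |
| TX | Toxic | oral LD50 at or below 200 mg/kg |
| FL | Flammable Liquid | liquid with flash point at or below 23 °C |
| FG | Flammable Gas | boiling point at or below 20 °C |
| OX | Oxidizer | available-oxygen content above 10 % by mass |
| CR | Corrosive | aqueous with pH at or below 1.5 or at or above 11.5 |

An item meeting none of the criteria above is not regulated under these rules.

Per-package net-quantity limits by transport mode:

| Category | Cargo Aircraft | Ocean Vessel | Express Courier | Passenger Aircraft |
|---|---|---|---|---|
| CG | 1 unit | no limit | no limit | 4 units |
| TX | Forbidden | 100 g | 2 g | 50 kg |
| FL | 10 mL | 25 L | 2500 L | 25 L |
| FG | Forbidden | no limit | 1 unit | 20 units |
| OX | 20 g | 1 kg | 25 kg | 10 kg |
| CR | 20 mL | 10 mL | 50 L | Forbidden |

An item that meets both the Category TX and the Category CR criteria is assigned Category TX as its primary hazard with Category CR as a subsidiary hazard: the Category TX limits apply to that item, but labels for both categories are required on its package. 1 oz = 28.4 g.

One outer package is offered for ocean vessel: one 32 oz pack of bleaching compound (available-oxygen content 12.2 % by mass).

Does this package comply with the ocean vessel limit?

Yes

With available-oxygen content 12.2 % by mass (> 10 % by mass), the bleaching compound falls in Category OX.
Category OX quantity: one 32 oz pack = 908.8 g.
908.8 g ≤ 1 kg (ocean vessel limit, Category OX) — within limit.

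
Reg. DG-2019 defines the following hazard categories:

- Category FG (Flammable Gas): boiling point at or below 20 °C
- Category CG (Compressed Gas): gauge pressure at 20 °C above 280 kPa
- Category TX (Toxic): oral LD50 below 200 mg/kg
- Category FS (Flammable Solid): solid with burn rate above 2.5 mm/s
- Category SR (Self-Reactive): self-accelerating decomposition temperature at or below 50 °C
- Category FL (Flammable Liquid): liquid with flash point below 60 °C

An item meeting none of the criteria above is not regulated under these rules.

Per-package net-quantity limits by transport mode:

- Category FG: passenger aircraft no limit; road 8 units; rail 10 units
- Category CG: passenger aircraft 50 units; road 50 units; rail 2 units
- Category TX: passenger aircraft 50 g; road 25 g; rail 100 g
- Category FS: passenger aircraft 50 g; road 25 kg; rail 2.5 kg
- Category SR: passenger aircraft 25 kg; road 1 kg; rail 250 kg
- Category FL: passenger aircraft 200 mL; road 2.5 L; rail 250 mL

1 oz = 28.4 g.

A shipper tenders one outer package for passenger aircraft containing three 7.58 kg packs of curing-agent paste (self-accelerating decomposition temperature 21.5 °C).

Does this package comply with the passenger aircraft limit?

Yes

With self-accelerating decomposition temperature 21.5 °C (≤ 50 °C), the curing-agent paste falls in Category SR.
Category SR quantity: three 7.58 kg packs = 22.74 kg.
22.74 kg ≤ 25 kg (passenger aircraft limit, Category SR) — within limit.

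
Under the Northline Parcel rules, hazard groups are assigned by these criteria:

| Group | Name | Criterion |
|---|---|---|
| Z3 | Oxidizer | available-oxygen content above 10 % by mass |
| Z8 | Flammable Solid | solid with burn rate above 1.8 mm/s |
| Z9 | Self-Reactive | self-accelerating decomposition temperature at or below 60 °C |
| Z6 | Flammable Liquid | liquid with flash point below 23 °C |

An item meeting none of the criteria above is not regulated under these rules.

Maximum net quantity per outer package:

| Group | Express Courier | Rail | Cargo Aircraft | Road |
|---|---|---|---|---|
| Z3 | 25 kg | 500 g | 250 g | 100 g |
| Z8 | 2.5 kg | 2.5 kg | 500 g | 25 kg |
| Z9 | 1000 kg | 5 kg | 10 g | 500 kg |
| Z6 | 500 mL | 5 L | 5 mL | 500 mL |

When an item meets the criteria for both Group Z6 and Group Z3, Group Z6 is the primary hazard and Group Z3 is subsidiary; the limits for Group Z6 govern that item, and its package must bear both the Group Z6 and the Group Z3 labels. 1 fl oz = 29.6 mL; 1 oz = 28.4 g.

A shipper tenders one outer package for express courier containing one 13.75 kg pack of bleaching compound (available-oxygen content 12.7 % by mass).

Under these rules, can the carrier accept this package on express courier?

Bleaching compound: available-oxygen content 12.7 % by mass > 10 % by mass → Group Z3 (Oxidizer).
Group Z3 quantity: 13.75 kg.
That is within the Group Z3 express courier limit of 25 kg.

Yes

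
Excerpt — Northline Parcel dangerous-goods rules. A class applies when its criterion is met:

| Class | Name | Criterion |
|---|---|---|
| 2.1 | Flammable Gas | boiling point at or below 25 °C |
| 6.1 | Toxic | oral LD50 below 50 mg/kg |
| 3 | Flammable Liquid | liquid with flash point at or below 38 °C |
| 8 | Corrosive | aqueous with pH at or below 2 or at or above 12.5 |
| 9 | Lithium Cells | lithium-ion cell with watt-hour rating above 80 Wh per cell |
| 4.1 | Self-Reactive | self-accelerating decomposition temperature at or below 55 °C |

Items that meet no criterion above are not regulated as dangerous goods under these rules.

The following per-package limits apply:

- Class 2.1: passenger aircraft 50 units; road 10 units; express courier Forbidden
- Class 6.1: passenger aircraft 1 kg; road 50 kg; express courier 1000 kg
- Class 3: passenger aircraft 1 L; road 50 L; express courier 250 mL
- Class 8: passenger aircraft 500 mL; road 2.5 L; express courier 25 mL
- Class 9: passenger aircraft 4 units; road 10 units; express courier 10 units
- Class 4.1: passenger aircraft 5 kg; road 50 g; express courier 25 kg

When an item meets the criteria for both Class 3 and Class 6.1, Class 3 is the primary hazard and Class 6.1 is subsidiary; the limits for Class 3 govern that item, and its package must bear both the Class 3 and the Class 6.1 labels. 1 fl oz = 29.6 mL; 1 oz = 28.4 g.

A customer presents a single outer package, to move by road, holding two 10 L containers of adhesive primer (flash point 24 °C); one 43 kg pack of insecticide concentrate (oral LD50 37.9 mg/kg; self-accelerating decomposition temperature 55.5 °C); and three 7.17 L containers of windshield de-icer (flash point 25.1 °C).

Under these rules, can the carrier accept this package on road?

Yes

Adhesive primer: flash point 24 °C ≤ 38 °C → Class 3 (Flammable Liquid).
With oral LD50 37.9 mg/kg (< 50 mg/kg), the insecticide concentrate falls in Class 6.1.
Windshield de-icer: flash point 25.1 °C ≤ 38 °C → Class 3 (Flammable Liquid).
Class 6.1 quantity: 43 kg.
43 kg ≤ 50 kg (road limit, Class 6.1) — within limit.
Class 3 net quantity: (two 10 L containers = 20 L) + (three 7.17 L containers = 21.51 L) = 41.51 L.
41.51 L is within the road limit of 50 L for Class 3.
Every hazard class is within its road limit and no segregation rule is violated.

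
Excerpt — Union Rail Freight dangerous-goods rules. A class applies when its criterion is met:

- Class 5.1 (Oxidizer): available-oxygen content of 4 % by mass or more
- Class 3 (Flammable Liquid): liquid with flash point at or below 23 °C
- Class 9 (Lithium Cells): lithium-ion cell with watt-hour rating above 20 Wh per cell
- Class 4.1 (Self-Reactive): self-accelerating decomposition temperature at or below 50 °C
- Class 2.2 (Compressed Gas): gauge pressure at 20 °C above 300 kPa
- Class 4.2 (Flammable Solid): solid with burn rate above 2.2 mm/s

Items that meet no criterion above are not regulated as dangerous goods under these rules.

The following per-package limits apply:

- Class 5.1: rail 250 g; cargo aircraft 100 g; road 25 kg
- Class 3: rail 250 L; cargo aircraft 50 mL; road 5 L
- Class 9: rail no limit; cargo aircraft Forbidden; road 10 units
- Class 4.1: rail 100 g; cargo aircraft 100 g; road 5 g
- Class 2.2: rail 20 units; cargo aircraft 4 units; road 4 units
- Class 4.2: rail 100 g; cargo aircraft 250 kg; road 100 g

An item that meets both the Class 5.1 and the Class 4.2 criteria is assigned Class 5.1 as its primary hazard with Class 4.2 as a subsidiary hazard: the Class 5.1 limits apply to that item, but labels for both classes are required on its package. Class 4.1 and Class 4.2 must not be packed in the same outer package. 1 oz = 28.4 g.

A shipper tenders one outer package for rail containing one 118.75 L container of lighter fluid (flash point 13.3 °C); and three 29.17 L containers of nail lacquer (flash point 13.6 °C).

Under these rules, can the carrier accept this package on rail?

Yes

With flash point 13.3 °C (≤ 23 °C), the lighter fluid falls in Class 3.
Nail lacquer: flash point 13.6 °C ≤ 23 °C → Class 3 (Flammable Liquid).
Class 3 net quantity: 118.75 L + (three 29.17 L containers = 87.51 L) = 206.26 L.
206.26 L is within the rail limit of 250 L for Class 3.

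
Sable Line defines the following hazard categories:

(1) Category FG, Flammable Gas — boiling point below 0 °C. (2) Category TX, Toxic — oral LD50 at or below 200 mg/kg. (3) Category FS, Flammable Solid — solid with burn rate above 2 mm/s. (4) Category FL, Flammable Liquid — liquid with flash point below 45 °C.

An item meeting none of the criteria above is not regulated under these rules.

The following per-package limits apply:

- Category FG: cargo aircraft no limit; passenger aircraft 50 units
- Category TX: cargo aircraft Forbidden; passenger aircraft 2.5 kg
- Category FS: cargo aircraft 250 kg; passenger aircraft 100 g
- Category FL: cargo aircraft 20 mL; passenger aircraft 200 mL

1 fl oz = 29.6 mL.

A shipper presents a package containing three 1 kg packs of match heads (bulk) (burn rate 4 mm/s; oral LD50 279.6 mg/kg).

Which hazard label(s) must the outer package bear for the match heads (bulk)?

Category FS

Match heads (bulk): burn rate 4 mm/s > 2 mm/s → Category FS (Flammable Solid).
Only the Category FS label is required.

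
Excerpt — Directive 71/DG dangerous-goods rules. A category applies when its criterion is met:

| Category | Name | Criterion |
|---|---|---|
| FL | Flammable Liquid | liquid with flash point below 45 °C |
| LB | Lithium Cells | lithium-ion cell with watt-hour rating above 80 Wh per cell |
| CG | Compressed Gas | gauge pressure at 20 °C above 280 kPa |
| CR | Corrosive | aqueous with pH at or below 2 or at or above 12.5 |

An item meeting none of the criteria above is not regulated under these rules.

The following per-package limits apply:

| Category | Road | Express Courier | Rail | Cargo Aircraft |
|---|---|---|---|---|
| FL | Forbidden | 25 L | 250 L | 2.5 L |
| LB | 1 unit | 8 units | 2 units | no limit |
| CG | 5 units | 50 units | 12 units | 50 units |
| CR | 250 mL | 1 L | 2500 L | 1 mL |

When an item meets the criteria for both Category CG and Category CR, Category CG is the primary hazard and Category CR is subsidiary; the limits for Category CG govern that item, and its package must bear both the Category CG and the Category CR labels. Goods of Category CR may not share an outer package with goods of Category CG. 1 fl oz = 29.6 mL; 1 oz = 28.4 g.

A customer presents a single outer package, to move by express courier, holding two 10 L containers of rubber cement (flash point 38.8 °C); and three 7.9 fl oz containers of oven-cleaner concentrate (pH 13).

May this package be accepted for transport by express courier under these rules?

Yes

The rubber cement has flash point 38.8 °C, which is < 45 °C, so it is Category FL (Flammable Liquid).
The oven-cleaner concentrate has pH 13, which is ≥ 12.5, so it is Category CR (Corrosive).
Category CR quantity: three 7.9 fl oz containers = 701.52 mL.
That is within the Category CR express courier limit of 1 L.
Category FL quantity: two 10 L containers = 20 L.
20 L ≤ 25 L (express courier limit, Category FL) — within limit.
The segregation rule (Category CR with Category CG) does not apply to Category CR with Category FL.
Every hazard category is within its express courier limit and no segregation rule is violated.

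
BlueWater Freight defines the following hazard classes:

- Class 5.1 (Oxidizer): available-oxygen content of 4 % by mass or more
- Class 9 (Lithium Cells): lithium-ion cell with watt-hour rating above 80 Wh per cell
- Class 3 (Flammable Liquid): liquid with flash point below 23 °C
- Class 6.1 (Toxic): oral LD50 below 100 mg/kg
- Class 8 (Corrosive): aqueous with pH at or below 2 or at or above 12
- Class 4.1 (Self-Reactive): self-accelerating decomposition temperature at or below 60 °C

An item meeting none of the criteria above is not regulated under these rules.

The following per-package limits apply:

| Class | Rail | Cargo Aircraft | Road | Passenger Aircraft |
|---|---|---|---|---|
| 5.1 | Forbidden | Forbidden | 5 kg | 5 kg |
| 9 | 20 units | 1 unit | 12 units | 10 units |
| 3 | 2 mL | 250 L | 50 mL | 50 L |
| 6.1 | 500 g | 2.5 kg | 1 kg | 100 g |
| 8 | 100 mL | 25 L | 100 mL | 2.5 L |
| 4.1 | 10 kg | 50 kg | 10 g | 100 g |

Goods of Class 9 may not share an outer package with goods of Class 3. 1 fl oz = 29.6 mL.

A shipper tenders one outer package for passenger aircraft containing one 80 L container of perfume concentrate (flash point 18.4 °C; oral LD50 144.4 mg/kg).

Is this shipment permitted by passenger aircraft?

Flash point 18.4 °C meets the Class 3 criterion (Flammable Liquid), so the perfume concentrate is Class 3.
Class 3 quantity: 80 L.
80 L exceeds the passenger aircraft limit of 50 L for Class 3.

No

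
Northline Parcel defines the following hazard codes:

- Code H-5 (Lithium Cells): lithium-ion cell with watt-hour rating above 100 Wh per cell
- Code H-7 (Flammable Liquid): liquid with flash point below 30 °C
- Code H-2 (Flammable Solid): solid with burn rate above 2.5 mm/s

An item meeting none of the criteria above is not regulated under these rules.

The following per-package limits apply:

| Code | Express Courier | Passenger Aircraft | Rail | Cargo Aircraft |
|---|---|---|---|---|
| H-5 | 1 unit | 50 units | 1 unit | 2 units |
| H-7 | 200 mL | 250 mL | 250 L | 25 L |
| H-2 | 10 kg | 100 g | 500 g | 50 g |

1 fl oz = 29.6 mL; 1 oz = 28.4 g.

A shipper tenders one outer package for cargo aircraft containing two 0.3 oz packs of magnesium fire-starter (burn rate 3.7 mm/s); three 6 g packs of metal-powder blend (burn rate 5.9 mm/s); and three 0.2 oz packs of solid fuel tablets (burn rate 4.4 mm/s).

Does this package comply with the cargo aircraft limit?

With burn rate 3.7 mm/s (> 2.5 mm/s), the magnesium fire-starter falls in Code H-2.
Metal-powder blend: burn rate 5.9 mm/s > 2.5 mm/s → Code H-2 (Flammable Solid).
Solid fuel tablets: burn rate 4.4 mm/s > 2.5 mm/s → Code H-2 (Flammable Solid).
Total Code H-2: (two 0.3 oz packs = 17.04 g) + (three 6 g packs = 18 g) + (three 0.2 oz packs = 17.04 g) = 52.08 g.
52.08 g > 50 g (cargo aircraft limit, Code H-2) — over the limit.

No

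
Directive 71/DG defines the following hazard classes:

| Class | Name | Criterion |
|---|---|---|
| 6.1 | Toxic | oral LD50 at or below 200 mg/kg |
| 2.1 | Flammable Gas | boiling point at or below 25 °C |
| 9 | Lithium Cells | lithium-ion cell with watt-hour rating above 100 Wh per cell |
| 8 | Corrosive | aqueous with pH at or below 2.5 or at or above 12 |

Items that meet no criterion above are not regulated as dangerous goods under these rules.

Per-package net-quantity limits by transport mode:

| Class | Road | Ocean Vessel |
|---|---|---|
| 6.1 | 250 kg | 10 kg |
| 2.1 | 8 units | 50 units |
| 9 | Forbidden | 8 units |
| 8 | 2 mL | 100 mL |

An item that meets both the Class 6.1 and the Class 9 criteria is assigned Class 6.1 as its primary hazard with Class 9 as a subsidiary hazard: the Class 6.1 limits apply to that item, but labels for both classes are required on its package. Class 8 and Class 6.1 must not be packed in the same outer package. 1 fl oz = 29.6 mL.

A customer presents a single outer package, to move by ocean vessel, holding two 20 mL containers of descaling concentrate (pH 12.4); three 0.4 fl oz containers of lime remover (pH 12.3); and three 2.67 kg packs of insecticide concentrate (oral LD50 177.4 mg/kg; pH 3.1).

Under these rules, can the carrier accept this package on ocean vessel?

No

The descaling concentrate has pH 12.4, which is ≥ 12, so it is Class 8 (Corrosive).
pH 12.3 meets the Class 8 criterion (Corrosive), so the lime remover is Class 8.
The insecticide concentrate has oral LD50 177.4 mg/kg, which is ≤ 200 mg/kg, so it is Class 6.1 (Toxic).
Class 8 net quantity: (two 20 mL containers = 40 mL) + (three 0.4 fl oz containers = 35.52 mL) = 75.52 mL.
75.52 mL is within the ocean vessel limit of 100 mL for Class 8.
Class 6.1 quantity: three 2.67 kg packs = 8.01 kg.
8.01 kg ≤ 10 kg (ocean vessel limit, Class 6.1) — within limit.
Class 8 and Class 6.1 may not share an outer package.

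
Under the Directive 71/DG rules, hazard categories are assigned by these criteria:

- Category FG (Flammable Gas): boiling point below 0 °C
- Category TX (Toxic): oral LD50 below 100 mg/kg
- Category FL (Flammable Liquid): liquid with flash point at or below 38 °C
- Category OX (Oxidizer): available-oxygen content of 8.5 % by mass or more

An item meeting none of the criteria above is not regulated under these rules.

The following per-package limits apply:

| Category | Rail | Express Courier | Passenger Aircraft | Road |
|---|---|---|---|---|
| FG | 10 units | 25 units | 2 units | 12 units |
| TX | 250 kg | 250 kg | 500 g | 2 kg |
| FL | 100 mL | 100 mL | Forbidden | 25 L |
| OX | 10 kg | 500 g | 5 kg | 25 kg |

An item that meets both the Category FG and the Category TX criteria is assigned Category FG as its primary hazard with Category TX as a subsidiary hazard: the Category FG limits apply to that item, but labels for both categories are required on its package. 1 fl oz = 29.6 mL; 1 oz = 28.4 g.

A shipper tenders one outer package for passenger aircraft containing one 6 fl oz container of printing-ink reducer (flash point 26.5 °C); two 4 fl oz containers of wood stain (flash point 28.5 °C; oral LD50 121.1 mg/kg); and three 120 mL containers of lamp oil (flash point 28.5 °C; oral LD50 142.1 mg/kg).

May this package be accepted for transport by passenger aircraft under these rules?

Flash point 26.5 °C meets the Category FL criterion (Flammable Liquid), so the printing-ink reducer is Category FL.
Wood stain: flash point 28.5 °C ≤ 38 °C → Category FL (Flammable Liquid).
With flash point 28.5 °C (≤ 38 °C), the lamp oil falls in Category FL.
Total Category FL: (one 6 fl oz container = 177.6 mL) + (two 4 fl oz containers = 236.8 mL) + (three 120 mL containers = 360 mL) = 774.4 mL.
Category FL is Forbidden by passenger aircraft.

No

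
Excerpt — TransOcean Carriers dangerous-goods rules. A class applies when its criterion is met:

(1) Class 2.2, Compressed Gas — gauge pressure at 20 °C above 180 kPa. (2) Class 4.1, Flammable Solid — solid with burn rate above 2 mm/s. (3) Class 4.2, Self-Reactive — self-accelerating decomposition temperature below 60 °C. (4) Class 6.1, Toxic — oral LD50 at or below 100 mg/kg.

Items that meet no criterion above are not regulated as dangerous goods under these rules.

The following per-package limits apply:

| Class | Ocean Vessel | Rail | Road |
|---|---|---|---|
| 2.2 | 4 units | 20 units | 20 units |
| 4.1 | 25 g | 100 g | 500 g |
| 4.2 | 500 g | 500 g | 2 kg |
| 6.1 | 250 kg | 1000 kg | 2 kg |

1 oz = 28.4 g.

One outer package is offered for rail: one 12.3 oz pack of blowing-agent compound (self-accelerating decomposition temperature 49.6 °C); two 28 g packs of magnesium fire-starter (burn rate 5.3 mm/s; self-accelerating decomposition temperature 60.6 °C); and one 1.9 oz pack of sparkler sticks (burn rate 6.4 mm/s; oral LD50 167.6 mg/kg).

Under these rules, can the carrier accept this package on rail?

Self-accelerating decomposition temperature 49.6 °C meets the Class 4.2 criterion (Self-Reactive), so the blowing-agent compound is Class 4.2.
Magnesium fire-starter: burn rate 5.3 mm/s > 2 mm/s → Class 4.1 (Flammable Solid).
The sparkler sticks have burn rate 6.4 mm/s, which is > 2 mm/s, so they are Class 4.1 (Flammable Solid).
Total Class 4.1: (two 28 g packs = 56 g) + (one 1.9 oz pack = 53.96 g) = 109.96 g.
That exceeds the Class 4.1 rail limit of 100 g.
Class 4.2 quantity: one 12.3 oz pack = 349.32 g.
349.32 g ≤ 500 g (rail limit, Class 4.2) — within limit.

No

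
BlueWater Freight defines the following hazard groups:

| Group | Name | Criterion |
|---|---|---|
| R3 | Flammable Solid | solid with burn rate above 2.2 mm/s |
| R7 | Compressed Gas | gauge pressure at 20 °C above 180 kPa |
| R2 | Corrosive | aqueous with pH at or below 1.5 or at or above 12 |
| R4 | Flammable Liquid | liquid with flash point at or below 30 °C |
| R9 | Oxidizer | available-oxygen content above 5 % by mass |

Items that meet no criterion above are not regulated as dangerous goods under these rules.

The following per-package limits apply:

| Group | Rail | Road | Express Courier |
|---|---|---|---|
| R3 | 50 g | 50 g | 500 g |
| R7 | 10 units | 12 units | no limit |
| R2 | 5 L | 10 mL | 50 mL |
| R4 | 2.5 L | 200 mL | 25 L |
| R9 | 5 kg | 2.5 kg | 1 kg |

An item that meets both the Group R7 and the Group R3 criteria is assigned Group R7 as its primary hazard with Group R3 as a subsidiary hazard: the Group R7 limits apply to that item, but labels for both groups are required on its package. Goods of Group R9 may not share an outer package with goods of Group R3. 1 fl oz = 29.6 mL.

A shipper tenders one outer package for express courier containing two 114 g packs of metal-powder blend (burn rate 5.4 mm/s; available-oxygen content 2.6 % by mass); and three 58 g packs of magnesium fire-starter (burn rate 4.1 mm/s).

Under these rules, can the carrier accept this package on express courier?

Yes

Burn rate 5.4 mm/s meets the Group R3 criterion (Flammable Solid), so the metal-powder blend is Group R3.
With burn rate 4.1 mm/s (> 2.2 mm/s), the magnesium fire-starter falls in Group R3.
Total Group R3: (two 114 g packs = 228 g) + (three 58 g packs = 174 g) = 402 g.
402 g ≤ 500 g (express courier limit, Group R3) — within limit.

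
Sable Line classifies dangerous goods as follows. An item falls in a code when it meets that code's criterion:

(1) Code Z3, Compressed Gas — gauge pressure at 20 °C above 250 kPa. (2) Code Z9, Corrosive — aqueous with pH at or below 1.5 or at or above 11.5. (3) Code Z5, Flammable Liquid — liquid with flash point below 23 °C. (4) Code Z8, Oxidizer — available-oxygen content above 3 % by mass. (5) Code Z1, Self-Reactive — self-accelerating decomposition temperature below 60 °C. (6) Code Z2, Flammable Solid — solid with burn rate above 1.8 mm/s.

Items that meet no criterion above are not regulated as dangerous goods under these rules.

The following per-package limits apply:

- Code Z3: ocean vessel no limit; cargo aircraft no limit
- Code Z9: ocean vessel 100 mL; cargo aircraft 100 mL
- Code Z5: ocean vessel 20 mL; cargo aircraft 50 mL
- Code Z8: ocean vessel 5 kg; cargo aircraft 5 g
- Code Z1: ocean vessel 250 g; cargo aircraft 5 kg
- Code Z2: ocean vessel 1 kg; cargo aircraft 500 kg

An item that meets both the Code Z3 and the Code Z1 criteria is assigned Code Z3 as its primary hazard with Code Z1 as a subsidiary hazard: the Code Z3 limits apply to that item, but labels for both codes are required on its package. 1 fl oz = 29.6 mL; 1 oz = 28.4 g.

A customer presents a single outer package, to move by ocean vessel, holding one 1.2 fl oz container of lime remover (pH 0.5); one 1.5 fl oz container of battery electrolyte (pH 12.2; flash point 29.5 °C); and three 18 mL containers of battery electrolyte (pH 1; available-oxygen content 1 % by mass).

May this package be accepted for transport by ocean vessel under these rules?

No

Lime remover: pH 0.5 ≤ 1.5 → Code Z9 (Corrosive).
With pH 12.2 (≥ 11.5), the battery electrolyte falls in Code Z9.
The battery electrolyte has pH 1, which is ≤ 1.5, so it is Code Z9 (Corrosive).
Total Code Z9: (one 1.2 fl oz container = 35.52 mL) + (one 1.5 fl oz container = 44.4 mL) + (three 18 mL containers = 54 mL) = 133.92 mL.
That exceeds the Code Z9 ocean vessel limit of 100 mL.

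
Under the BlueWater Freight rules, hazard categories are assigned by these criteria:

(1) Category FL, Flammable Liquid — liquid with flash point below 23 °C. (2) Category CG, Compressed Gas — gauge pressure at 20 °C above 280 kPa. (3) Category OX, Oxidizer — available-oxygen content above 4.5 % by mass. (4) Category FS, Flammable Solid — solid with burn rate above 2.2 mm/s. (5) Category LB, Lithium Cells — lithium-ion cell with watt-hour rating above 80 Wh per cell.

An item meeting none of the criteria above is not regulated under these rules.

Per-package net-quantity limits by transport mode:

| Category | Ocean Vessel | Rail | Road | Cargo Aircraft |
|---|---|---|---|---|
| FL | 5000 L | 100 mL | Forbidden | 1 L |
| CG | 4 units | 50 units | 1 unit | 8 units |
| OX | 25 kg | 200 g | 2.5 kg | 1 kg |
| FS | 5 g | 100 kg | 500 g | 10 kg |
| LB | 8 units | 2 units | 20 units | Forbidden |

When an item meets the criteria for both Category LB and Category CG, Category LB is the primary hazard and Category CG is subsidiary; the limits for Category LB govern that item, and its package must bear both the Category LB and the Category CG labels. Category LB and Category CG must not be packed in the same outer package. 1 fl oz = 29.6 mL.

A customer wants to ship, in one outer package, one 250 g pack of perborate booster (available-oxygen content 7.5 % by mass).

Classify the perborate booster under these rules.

Category OX

With available-oxygen content 7.5 % by mass (> 4.5 % by mass), the perborate booster falls in Category OX.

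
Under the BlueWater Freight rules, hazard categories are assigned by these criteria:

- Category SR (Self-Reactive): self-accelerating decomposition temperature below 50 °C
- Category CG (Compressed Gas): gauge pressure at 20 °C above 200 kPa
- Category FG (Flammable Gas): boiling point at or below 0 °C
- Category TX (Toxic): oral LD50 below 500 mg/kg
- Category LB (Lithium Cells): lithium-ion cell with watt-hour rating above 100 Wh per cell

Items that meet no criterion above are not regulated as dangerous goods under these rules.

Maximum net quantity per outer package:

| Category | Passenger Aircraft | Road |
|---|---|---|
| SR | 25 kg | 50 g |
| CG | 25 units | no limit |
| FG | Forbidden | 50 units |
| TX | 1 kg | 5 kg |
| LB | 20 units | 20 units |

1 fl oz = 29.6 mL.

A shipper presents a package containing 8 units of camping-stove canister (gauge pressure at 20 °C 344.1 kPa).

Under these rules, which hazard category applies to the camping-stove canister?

With gauge pressure at 20 °C 344.1 kPa (> 200 kPa), the camping-stove canister falls in Category CG.

Category CG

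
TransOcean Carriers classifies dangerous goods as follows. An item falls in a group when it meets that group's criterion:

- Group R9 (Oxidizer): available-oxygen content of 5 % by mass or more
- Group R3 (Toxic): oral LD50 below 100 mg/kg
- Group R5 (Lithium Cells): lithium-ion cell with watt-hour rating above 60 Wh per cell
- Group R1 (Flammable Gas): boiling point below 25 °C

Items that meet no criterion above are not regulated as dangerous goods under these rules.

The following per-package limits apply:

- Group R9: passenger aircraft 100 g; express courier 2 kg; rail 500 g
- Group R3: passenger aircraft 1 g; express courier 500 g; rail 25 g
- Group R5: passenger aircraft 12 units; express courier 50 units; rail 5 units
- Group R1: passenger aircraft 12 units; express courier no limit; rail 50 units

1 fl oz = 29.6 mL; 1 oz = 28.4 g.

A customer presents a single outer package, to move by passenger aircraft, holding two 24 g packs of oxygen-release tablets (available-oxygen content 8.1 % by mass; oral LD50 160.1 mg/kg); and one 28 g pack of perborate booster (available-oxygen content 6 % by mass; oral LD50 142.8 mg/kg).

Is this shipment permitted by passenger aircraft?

Yes

Oxygen-release tablets: available-oxygen content 8.1 % by mass ≥ 5 % by mass → Group R9 (Oxidizer).
The perborate booster has available-oxygen content 6 % by mass, which is ≥ 5 % by mass, so it is Group R9 (Oxidizer).
Group R9 net quantity: (two 24 g packs = 48 g) + 28 g = 76 g.
That is within the Group R9 passenger aircraft limit of 100 g.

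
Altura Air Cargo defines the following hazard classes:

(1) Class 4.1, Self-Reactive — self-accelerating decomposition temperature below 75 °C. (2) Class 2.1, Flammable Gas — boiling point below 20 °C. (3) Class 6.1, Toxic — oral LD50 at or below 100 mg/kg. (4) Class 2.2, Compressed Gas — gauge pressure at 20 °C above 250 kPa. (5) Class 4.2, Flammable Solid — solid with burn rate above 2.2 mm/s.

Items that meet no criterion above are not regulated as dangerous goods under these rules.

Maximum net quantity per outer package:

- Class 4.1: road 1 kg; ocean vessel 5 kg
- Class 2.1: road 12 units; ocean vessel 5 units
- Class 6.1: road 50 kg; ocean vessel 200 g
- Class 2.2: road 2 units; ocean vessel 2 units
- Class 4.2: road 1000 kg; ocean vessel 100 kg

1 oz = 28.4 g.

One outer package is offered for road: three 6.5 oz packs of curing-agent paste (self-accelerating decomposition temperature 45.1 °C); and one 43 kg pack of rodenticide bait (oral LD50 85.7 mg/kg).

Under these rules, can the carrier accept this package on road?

With self-accelerating decomposition temperature 45.1 °C (< 75 °C), the curing-agent paste falls in Class 4.1.
Oral LD50 85.7 mg/kg meets the Class 6.1 criterion (Toxic), so the rodenticide bait is Class 6.1.
Class 6.1 quantity: 43 kg.
That is within the Class 6.1 road limit of 50 kg.
Class 4.1 quantity: three 6.5 oz packs = 553.8 g.
553.8 g is within the road limit of 1 kg for Class 4.1.
Every hazard class is within its road limit and no segregation rule is violated.

Yes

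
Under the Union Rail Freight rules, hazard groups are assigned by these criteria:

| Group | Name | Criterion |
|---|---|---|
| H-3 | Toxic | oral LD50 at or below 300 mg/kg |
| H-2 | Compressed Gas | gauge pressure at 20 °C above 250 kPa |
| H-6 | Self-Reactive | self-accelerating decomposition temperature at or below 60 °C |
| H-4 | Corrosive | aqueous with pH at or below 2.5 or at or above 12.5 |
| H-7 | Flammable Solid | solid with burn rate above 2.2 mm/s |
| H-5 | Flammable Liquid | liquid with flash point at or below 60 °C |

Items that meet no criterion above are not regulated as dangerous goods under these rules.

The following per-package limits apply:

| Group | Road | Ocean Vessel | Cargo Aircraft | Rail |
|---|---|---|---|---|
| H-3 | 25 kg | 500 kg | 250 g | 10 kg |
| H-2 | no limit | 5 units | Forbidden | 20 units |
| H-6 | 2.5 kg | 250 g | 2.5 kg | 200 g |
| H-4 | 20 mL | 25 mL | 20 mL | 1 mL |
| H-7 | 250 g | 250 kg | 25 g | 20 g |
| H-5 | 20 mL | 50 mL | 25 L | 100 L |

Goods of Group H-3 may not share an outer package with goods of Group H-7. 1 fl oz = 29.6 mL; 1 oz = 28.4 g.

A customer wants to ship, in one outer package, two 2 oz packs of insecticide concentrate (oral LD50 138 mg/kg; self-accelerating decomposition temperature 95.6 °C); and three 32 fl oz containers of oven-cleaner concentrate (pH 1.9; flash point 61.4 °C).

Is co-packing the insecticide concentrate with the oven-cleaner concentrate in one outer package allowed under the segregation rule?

With oral LD50 138 mg/kg (≤ 300 mg/kg), the insecticide concentrate falls in Group H-3.
The oven-cleaner concentrate has pH 1.9, which is ≤ 2.5, so it is Group H-4 (Corrosive).
No segregation rule bars Group H-3 with Group H-4.

Yes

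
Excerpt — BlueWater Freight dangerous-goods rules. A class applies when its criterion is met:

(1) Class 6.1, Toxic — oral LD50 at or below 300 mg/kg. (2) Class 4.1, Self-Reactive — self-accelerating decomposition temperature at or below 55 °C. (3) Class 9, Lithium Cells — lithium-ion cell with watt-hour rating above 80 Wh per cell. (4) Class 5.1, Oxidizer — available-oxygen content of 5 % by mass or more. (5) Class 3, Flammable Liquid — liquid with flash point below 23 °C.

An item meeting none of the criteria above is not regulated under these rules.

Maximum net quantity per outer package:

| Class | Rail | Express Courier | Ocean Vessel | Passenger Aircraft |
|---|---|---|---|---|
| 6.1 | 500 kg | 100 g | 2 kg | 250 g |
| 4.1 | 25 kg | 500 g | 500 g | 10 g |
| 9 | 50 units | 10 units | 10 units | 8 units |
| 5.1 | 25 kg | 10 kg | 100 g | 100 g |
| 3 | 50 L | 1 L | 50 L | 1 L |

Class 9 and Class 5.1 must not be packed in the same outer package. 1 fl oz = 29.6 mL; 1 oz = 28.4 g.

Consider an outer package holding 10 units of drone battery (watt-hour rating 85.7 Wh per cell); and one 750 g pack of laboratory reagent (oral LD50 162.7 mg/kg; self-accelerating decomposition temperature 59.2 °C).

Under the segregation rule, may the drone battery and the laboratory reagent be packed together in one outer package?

Watt-hour rating 85.7 Wh per cell meets the Class 9 criterion (Lithium Cells), so the drone battery is Class 9.
Oral LD50 162.7 mg/kg meets the Class 6.1 criterion (Toxic), so the laboratory reagent is Class 6.1.
No segregation rule bars Class 9 with Class 6.1.

Yes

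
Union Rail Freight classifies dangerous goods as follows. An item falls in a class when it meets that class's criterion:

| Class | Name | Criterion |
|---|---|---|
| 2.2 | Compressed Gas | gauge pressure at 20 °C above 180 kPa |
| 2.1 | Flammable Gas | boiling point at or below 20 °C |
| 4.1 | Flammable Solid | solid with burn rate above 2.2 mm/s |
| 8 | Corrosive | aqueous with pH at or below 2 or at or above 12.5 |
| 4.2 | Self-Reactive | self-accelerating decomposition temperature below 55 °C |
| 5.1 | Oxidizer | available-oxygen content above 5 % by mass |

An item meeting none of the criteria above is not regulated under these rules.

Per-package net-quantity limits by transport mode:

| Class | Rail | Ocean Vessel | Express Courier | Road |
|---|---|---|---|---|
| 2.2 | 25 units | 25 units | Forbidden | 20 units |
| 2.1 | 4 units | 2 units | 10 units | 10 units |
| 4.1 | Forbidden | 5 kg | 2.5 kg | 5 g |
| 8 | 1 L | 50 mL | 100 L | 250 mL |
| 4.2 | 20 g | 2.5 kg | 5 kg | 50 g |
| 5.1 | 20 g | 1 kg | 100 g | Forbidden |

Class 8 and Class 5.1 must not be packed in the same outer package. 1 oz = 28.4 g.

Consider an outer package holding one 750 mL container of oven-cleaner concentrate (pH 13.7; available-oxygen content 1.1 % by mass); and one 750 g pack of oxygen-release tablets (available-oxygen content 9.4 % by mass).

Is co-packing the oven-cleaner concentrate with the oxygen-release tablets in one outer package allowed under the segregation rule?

The oven-cleaner concentrate has pH 13.7, which is ≥ 12.5, so it is Class 8 (Corrosive).
With available-oxygen content 9.4 % by mass (> 5 % by mass), the oxygen-release tablets fall in Class 5.1.
Class 8 and Class 5.1 may not share an outer package.

No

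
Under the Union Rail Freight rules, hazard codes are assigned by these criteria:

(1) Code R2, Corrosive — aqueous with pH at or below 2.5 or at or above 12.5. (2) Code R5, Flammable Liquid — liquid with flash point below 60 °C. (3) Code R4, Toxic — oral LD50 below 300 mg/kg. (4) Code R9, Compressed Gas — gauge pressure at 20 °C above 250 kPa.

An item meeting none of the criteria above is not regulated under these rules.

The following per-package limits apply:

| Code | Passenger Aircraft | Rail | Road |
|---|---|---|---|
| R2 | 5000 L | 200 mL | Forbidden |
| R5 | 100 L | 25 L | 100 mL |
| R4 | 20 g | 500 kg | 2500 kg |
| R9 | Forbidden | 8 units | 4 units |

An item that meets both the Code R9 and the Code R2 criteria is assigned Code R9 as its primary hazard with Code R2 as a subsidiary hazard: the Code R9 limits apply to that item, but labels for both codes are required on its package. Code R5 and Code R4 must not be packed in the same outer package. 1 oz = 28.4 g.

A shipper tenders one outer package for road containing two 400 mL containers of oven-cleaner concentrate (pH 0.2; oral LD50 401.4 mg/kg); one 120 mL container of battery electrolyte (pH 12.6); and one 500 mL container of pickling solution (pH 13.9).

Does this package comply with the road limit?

The oven-cleaner concentrate has pH 0.2, which is ≤ 2.5, so it is Code R2 (Corrosive).
pH 12.6 meets the Code R2 criterion (Corrosive), so the battery electrolyte is Code R2.
Pickling solution: pH 13.9 ≥ 12.5 → Code R2 (Corrosive).
Code R2 net quantity: (two 400 mL containers = 800 mL) + 120 mL + 500 mL = 1.42 L.
Code R2 is Forbidden by road.

No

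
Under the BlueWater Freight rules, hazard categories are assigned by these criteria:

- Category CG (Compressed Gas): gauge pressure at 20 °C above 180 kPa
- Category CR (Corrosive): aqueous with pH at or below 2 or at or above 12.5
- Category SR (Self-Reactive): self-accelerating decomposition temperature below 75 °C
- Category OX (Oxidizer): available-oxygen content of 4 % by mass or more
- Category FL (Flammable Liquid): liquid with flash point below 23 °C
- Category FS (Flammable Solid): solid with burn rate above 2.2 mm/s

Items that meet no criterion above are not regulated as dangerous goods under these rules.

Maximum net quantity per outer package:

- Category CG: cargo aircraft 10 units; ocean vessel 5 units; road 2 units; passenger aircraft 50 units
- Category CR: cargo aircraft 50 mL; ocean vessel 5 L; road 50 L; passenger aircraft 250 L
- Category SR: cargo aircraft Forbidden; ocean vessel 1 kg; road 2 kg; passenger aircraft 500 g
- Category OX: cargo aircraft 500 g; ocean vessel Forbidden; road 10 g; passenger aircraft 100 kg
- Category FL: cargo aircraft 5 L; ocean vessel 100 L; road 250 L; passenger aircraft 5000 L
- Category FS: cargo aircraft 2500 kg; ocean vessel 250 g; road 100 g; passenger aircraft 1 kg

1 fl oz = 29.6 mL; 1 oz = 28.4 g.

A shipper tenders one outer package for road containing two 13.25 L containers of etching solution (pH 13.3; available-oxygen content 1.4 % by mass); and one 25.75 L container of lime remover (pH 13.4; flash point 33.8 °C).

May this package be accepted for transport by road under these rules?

With pH 13.3 (≥ 12.5), the etching solution falls in Category CR.
pH 13.4 meets the Category CR criterion (Corrosive), so the lime remover is Category CR.
Total Category CR: (two 13.25 L containers = 26.5 L) + 25.75 L = 52.25 L.
That exceeds the Category CR road limit of 50 L.

No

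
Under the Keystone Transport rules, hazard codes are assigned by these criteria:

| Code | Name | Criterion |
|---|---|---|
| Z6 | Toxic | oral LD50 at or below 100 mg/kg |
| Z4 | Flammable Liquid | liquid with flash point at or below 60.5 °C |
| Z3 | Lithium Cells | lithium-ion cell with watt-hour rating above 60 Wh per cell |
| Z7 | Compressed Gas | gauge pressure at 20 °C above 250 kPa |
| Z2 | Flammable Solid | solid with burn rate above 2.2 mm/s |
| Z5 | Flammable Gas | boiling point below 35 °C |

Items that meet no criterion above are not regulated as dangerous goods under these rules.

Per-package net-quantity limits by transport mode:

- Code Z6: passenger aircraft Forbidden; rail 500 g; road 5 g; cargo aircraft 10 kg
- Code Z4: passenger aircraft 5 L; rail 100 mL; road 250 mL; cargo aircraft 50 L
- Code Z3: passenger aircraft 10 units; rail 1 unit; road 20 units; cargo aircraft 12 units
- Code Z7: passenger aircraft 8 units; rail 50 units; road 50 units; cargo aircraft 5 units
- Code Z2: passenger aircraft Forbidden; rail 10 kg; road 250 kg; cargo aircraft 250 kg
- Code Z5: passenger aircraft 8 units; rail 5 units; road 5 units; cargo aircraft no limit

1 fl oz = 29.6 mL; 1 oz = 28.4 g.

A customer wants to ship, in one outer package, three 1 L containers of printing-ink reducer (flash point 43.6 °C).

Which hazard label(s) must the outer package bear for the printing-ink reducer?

Code Z4

With flash point 43.6 °C (≤ 60.5 °C), the printing-ink reducer falls in Code Z4.
Only the Code Z4 label is required.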